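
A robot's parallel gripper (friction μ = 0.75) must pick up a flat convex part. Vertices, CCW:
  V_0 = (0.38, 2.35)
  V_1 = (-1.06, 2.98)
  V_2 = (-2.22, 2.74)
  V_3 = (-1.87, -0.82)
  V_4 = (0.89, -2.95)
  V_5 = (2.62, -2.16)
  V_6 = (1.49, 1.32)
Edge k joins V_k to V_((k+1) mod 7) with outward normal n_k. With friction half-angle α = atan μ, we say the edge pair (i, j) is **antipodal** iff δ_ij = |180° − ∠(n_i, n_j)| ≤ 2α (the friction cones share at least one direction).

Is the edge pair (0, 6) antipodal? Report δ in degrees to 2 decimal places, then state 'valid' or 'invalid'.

δ = 160.77°, invalid

α = atan 0.75 = 36.87°;  2α = 73.74°
edge 0: e_0 = (-1.44, +0.63);  n_0 = (+0.4008, +0.9162)
edge 6: e_6 = (-1.11, +1.03);  n_6 = (+0.6802, +0.7330)
∠(n_0, n_6) = 19.23°
δ = |180° − 19.23°| = 160.77°
160.77° > 2α = 73.74°  →  invalid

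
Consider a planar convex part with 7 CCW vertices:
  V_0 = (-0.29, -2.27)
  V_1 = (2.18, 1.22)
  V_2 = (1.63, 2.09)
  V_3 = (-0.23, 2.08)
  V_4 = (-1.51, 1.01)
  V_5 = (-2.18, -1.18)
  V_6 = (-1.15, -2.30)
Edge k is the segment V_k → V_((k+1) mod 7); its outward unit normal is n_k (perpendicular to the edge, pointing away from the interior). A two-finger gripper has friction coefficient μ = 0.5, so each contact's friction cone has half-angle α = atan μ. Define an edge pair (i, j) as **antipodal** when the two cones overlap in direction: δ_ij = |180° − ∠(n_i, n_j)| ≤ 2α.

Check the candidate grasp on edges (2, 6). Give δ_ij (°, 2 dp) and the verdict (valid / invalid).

α = atan 0.5 = 26.57°;  2α = 53.13°
edge 2: e_2 = (-1.86, -0.01);  n_2 = (-0.0054, +1.0000)
edge 6: e_6 = (+0.86, +0.03);  n_6 = (+0.0349, -0.9994)
∠(n_2, n_6) = 178.31°
δ = |180° − 178.31°| = 1.69°
1.69° ≤ 2α = 53.13°  →  valid

δ = 1.69°, valid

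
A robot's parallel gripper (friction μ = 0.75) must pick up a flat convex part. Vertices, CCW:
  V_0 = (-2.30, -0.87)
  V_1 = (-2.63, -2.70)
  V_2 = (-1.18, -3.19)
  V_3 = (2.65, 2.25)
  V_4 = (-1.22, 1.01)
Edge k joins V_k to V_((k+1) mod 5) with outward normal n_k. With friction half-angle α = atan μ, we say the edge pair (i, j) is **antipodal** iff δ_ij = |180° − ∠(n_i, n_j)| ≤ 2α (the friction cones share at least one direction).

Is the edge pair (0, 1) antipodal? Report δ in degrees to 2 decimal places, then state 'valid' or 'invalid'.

α = atan 0.75 = 36.87°;  2α = 73.74°
edge 0: e_0 = (-0.33, -1.83);  n_0 = (-0.9841, +0.1775)
edge 1: e_1 = (+1.45, -0.49);  n_1 = (-0.3201, -0.9474)
∠(n_0, n_1) = 81.55°
δ = |180° − 81.55°| = 98.45°
98.45° > 2α = 73.74°  →  invalid

δ = 98.45°, invalid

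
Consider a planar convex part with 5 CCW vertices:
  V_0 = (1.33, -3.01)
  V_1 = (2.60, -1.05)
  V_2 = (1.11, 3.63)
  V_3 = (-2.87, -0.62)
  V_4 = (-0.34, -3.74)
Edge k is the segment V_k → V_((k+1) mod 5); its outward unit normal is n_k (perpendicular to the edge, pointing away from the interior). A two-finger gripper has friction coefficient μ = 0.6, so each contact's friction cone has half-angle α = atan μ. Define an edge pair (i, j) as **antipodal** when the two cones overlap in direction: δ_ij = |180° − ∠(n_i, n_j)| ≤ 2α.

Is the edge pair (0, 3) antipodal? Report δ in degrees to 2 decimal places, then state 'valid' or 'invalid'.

α = atan 0.6 = 30.96°;  2α = 61.93°
edge 0: e_0 = (+1.27, +1.96);  n_0 = (+0.8392, -0.5438)
edge 3: e_3 = (+2.53, -3.12);  n_3 = (-0.7767, -0.6298)
∠(n_0, n_3) = 108.02°
δ = |180° − 108.02°| = 71.98°
71.98° > 2α = 61.93°  →  invalid

δ = 71.98°, invalid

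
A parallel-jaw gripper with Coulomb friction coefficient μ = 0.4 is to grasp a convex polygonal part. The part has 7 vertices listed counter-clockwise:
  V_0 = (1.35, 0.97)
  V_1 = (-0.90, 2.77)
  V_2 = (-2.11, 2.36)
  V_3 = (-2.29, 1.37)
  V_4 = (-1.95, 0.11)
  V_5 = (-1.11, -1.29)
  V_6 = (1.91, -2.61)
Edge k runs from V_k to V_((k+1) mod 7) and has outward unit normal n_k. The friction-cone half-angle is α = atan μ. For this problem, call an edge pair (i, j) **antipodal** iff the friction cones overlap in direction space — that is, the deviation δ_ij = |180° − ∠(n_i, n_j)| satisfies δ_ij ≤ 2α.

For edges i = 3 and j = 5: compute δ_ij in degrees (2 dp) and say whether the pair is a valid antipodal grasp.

δ = 128.71°, invalid

α = atan 0.4 = 21.80°;  2α = 43.60°
edge 3: e_3 = (+0.34, -1.26);  n_3 = (-0.9655, -0.2605)
edge 5: e_5 = (+3.02, -1.32);  n_5 = (-0.4005, -0.9163)
∠(n_3, n_5) = 51.29°
δ = |180° − 51.29°| = 128.71°
128.71° > 2α = 43.60°  →  invalid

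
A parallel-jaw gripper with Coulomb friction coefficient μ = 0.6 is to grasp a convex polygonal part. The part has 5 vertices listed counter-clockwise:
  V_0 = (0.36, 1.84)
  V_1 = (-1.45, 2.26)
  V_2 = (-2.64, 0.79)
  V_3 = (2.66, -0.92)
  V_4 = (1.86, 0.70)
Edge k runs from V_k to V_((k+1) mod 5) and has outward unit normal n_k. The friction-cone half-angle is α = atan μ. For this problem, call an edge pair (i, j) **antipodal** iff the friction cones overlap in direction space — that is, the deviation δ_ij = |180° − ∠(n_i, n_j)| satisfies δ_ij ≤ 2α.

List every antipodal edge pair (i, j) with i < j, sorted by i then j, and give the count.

α = atan 0.6 = 30.96°;  2α = 61.93°
n_0 = (+0.2260, +0.9741)
n_1 = (-0.7772, +0.6292)
n_2 = (-0.3071, -0.9517)
n_3 = (+0.8966, +0.4428)
n_4 = (+0.6051, +0.7962)
  (0,1): δ = 115.93°  ·
  (0,2): δ = 4.82°  ✓
  (0,3): δ = 129.35°  ·
  (0,4): δ = 155.83°  ·
  (1,2): δ = 68.89°  ·
  (1,3): δ = 65.27°  ·
  (1,4): δ = 91.76°  ·
  (2,3): δ = 45.84°  ✓
  (2,4): δ = 19.35°  ✓
  (3,4): δ = 153.52°  ·
antipodal pairs: 3

count = 3; pairs: (0,2), (2,3), (2,4)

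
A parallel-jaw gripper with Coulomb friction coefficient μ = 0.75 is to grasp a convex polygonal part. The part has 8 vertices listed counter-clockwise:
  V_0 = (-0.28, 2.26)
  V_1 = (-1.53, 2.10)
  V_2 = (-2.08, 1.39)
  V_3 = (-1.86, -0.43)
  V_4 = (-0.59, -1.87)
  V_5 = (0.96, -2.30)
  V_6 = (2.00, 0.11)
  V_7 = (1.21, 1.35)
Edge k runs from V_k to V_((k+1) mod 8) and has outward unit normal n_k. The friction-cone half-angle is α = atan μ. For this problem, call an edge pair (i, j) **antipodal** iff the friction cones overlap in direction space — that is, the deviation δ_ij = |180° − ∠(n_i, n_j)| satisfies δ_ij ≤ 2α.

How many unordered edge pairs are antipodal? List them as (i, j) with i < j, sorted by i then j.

α = atan 0.75 = 36.87°;  2α = 73.74°
n_0 = (-0.1270, +0.9919)
n_1 = (-0.7905, +0.6124)
n_2 = (-0.9928, -0.1200)
n_3 = (-0.7500, -0.6614)
n_4 = (-0.2673, -0.9636)
n_5 = (+0.9182, -0.3962)
n_6 = (+0.8434, +0.5373)
n_7 = (+0.5212, +0.8534)
  (0,1): δ = 135.06°  ·
  (0,2): δ = 90.40°  ·
  (0,3): δ = 55.88°  ✓
  (0,4): δ = 22.80°  ✓
  (0,5): δ = 59.36°  ✓
  (0,6): δ = 115.21°  ·
  (0,7): δ = 141.29°  ·
  (1,2): δ = 135.34°  ·
  (1,3): δ = 100.83°  ·
  (1,4): δ = 67.74°  ✓
  (1,5): δ = 14.42°  ✓
  (1,6): δ = 70.26°  ✓
  (1,7): δ = 96.35°  ·
  (2,3): δ = 145.48°  ·
  (2,4): δ = 112.40°  ·
  (2,5): δ = 30.23°  ✓
  (2,6): δ = 25.61°  ✓
  (2,7): δ = 51.69°  ✓
  (3,4): δ = 146.92°  ·
  (3,5): δ = 64.75°  ✓
  (3,6): δ = 8.91°  ✓
  (3,7): δ = 17.18°  ✓
  (4,5): δ = 97.84°  ·
  (4,6): δ = 41.99°  ✓
  (4,7): δ = 15.91°  ✓
  (5,6): δ = 124.16°  ·
  (5,7): δ = 98.07°  ·
  (6,7): δ = 153.92°  ·
antipodal pairs: 14

count = 14; pairs: (0,3), (0,4), (0,5), (1,4), (1,5), (1,6), (2,5), (2,6), (2,7), (3,5), (3,6), (3,7), (4,6), (4,7)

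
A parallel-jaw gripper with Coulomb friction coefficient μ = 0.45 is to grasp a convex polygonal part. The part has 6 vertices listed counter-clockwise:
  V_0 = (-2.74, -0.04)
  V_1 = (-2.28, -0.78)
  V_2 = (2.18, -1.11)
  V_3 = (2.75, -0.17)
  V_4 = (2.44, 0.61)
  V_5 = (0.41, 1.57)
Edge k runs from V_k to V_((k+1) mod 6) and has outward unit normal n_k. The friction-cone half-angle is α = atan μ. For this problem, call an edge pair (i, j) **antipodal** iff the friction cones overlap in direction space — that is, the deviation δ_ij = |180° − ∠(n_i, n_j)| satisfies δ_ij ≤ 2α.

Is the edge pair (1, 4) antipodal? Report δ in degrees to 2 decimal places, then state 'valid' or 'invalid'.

α = atan 0.45 = 24.23°;  2α = 48.46°
edge 1: e_1 = (+4.46, -0.33);  n_1 = (-0.0738, -0.9973)
edge 4: e_4 = (-2.03, +0.96);  n_4 = (+0.4275, +0.9040)
∠(n_1, n_4) = 158.92°
δ = |180° − 158.92°| = 21.08°
21.08° ≤ 2α = 48.46°  →  valid

δ = 21.08°, valid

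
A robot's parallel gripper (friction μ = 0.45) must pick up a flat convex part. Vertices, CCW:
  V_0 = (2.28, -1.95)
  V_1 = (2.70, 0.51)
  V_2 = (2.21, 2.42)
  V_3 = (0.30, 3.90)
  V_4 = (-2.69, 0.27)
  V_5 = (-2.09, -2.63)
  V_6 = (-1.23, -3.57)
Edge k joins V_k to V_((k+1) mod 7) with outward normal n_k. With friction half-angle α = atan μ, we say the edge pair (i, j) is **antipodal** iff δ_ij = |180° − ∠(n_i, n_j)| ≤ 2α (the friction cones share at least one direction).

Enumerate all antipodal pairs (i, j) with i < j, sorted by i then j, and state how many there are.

α = atan 0.45 = 24.23°;  2α = 48.46°
n_0 = (+0.9857, -0.1683)
n_1 = (+0.9686, +0.2485)
n_2 = (+0.6125, +0.7905)
n_3 = (-0.7719, +0.6358)
n_4 = (-0.9793, -0.2026)
n_5 = (-0.7378, -0.6750)
n_6 = (+0.4191, -0.9080)
  (0,1): δ = 155.92°  ·
  (0,2): δ = 118.08°  ·
  (0,3): δ = 29.79°  ✓
  (0,4): δ = 21.38°  ✓
  (0,5): δ = 52.14°  ·
  (0,6): δ = 124.46°  ·
  (1,2): δ = 142.16°  ·
  (1,3): δ = 53.87°  ·
  (1,4): δ = 2.70°  ✓
  (1,5): δ = 28.07°  ✓
  (1,6): δ = 100.39°  ·
  (2,3): δ = 91.71°  ·
  (2,4): δ = 40.54°  ✓
  (2,5): δ = 9.77°  ✓
  (2,6): δ = 62.55°  ·
  (3,4): δ = 128.83°  ·
  (3,5): δ = 98.07°  ·
  (3,6): δ = 25.75°  ✓
  (4,5): δ = 149.23°  ·
  (4,6): δ = 76.91°  ·
  (5,6): δ = 107.68°  ·
antipodal pairs: 7

count = 7; pairs: (0,3), (0,4), (1,4), (1,5), (2,4), (2,5), (3,6)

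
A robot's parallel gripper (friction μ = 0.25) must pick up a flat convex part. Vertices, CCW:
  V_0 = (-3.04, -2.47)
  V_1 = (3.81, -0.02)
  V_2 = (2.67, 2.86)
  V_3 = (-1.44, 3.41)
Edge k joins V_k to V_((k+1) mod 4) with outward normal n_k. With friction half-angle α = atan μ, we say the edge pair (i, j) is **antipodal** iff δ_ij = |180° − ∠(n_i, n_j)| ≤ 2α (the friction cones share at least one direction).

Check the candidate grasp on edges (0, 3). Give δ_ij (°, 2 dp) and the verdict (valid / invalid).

α = atan 0.25 = 14.04°;  2α = 28.07°
edge 0: e_0 = (+6.85, +2.45);  n_0 = (+0.3368, -0.9416)
edge 3: e_3 = (-1.60, -5.88);  n_3 = (-0.9649, +0.2626)
∠(n_0, n_3) = 124.90°
δ = |180° − 124.90°| = 55.10°
55.10° > 2α = 28.07°  →  invalid

δ = 55.10°, invalid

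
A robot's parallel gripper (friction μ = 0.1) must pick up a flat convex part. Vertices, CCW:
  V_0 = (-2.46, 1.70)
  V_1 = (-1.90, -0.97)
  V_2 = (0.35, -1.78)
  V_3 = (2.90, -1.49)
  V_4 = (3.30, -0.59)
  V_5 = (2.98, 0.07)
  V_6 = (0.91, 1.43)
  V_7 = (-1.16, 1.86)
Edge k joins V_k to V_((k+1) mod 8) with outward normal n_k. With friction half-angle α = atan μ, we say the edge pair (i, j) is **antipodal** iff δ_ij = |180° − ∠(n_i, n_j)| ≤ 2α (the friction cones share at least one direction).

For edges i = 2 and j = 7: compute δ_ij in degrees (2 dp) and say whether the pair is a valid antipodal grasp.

α = atan 0.1 = 5.71°;  2α = 11.42°
edge 2: e_2 = (+2.55, +0.29);  n_2 = (+0.1130, -0.9936)
edge 7: e_7 = (-1.30, -0.16);  n_7 = (-0.1222, +0.9925)
∠(n_2, n_7) = 179.47°
δ = |180° − 179.47°| = 0.53°
0.53° ≤ 2α = 11.42°  →  valid

δ = 0.53°, valid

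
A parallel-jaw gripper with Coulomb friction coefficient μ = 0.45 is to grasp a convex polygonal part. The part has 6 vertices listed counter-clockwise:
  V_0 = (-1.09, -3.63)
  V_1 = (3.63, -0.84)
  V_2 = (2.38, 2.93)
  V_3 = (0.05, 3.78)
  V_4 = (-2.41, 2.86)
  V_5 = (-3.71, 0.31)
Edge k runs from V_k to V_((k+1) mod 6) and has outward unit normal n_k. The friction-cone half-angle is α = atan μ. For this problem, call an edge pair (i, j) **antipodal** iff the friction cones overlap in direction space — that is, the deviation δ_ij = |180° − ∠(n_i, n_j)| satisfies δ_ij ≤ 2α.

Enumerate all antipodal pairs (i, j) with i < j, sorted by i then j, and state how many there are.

α = atan 0.45 = 24.23°;  2α = 48.46°
n_0 = (+0.5089, -0.8609)
n_1 = (+0.9492, +0.3147)
n_2 = (+0.3427, +0.9394)
n_3 = (-0.3503, +0.9366)
n_4 = (-0.8909, +0.4542)
n_5 = (-0.8327, -0.5537)
  (0,1): δ = 102.24°  ·
  (0,2): δ = 50.63°  ·
  (0,3): δ = 10.08°  ✓
  (0,4): δ = 32.40°  ✓
  (0,5): δ = 93.04°  ·
  (1,2): δ = 128.39°  ·
  (1,3): δ = 87.84°  ·
  (1,4): δ = 45.36°  ✓
  (1,5): δ = 15.28°  ✓
  (2,3): δ = 139.45°  ·
  (2,4): δ = 96.97°  ·
  (2,5): δ = 36.33°  ✓
  (3,4): δ = 137.52°  ·
  (3,5): δ = 76.88°  ·
  (4,5): δ = 119.36°  ·
antipodal pairs: 5

count = 5; pairs: (0,3), (0,4), (1,4), (1,5), (2,5)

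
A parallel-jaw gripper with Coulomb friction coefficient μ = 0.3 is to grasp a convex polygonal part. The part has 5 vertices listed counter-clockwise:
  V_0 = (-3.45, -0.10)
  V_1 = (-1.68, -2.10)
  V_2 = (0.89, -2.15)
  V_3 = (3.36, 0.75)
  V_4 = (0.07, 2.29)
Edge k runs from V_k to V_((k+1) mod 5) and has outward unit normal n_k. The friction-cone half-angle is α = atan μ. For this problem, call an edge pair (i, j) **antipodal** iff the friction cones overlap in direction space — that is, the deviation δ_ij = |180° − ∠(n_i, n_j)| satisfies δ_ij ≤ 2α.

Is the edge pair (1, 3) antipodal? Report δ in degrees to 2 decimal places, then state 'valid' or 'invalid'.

α = atan 0.3 = 16.70°;  2α = 33.40°
edge 1: e_1 = (+2.57, -0.05);  n_1 = (-0.0195, -0.9998)
edge 3: e_3 = (-3.29, +1.54);  n_3 = (+0.4239, +0.9057)
∠(n_1, n_3) = 156.03°
δ = |180° − 156.03°| = 23.97°
23.97° ≤ 2α = 33.40°  →  valid

δ = 23.97°, valid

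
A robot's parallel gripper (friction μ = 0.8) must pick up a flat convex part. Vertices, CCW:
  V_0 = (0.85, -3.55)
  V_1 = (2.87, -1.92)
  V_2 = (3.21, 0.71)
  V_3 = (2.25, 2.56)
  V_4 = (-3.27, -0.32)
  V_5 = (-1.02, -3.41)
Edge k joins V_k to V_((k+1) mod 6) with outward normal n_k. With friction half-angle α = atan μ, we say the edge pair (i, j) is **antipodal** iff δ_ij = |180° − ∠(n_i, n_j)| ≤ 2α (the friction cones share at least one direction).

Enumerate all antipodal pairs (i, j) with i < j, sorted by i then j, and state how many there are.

count = 6; pairs: (0,3), (1,3), (1,4), (2,4), (2,5), (3,5)

α = atan 0.8 = 38.66°;  2α = 77.32°
n_0 = (+0.6280, -0.7782)
n_1 = (+0.9917, -0.1282)
n_2 = (+0.8876, +0.4606)
n_3 = (-0.4626, +0.8866)
n_4 = (-0.8084, -0.5886)
n_5 = (-0.0747, -0.9972)
  (0,1): δ = 136.27°  ·
  (0,2): δ = 101.48°  ·
  (0,3): δ = 11.35°  ✓
  (0,4): δ = 87.16°  ·
  (0,5): δ = 136.82°  ·
  (1,2): δ = 145.21°  ·
  (1,3): δ = 55.08°  ✓
  (1,4): δ = 43.43°  ✓
  (1,5): δ = 93.08°  ·
  (2,3): δ = 89.87°  ·
  (2,4): δ = 8.63°  ✓
  (2,5): δ = 58.29°  ✓
  (3,4): δ = 81.49°  ·
  (3,5): δ = 31.83°  ✓
  (4,5): δ = 130.34°  ·
antipodal pairs: 6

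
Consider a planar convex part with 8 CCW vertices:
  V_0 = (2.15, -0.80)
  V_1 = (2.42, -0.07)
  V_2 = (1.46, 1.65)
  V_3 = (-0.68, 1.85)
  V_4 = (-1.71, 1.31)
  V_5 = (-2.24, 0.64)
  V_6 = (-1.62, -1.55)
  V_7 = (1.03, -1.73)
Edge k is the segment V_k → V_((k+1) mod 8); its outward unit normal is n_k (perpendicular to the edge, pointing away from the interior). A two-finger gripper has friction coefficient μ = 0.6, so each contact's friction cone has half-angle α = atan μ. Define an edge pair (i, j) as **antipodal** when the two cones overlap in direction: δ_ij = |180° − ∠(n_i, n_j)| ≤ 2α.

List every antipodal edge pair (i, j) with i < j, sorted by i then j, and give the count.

α = atan 0.6 = 30.96°;  2α = 61.93°
n_0 = (+0.9379, -0.3469)
n_1 = (+0.8732, +0.4874)
n_2 = (+0.0931, +0.9957)
n_3 = (-0.4643, +0.8857)
n_4 = (-0.7843, +0.6204)
n_5 = (-0.9622, -0.2724)
n_6 = (-0.0678, -0.9977)
n_7 = (+0.6388, -0.7693)
  (0,1): δ = 130.53°  ·
  (0,2): δ = 75.04°  ·
  (0,3): δ = 42.04°  ✓
  (0,4): δ = 18.05°  ✓
  (0,5): δ = 36.10°  ✓
  (0,6): δ = 106.41°  ·
  (0,7): δ = 150.00°  ·
  (1,2): δ = 124.51°  ·
  (1,3): δ = 91.50°  ·
  (1,4): δ = 67.51°  ·
  (1,5): δ = 13.36°  ✓
  (1,6): δ = 56.95°  ✓
  (1,7): δ = 100.54°  ·
  (2,3): δ = 146.99°  ·
  (2,4): δ = 123.01°  ·
  (2,5): δ = 68.85°  ·
  (2,6): δ = 1.45°  ✓
  (2,7): δ = 45.04°  ✓
  (3,4): δ = 156.01°  ·
  (3,5): δ = 101.86°  ·
  (3,6): δ = 31.55°  ✓
  (3,7): δ = 12.04°  ✓
  (4,5): δ = 125.85°  ·
  (4,6): δ = 55.54°  ✓
  (4,7): δ = 11.95°  ✓
  (5,6): δ = 109.69°  ·
  (5,7): δ = 66.10°  ·
  (6,7): δ = 136.41°  ·
antipodal pairs: 11

count = 11; pairs: (0,3), (0,4), (0,5), (1,5), (1,6), (2,6), (2,7), (3,6), (3,7), (4,6), (4,7)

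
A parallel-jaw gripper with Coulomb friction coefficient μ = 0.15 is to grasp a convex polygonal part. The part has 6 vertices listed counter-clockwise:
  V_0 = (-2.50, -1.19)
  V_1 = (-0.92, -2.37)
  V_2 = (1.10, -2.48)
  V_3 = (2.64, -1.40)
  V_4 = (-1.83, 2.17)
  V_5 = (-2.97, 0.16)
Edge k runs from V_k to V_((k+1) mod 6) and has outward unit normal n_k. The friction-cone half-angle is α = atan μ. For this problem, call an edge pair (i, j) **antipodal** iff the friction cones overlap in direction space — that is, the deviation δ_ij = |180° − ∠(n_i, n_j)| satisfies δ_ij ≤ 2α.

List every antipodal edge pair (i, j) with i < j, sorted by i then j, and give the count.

α = atan 0.15 = 8.53°;  2α = 17.06°
n_0 = (-0.5984, -0.8012)
n_1 = (-0.0544, -0.9985)
n_2 = (+0.5742, -0.8187)
n_3 = (+0.6241, +0.7814)
n_4 = (-0.8698, +0.4933)
n_5 = (-0.9444, -0.3288)
  (0,1): δ = 146.36°  ·
  (0,2): δ = 108.20°  ·
  (0,3): δ = 1.86°  ✓
  (0,4): δ = 97.19°  ·
  (0,5): δ = 145.95°  ·
  (1,2): δ = 141.84°  ·
  (1,3): δ = 35.50°  ·
  (1,4): δ = 63.56°  ·
  (1,5): δ = 112.31°  ·
  (2,3): δ = 73.65°  ·
  (2,4): δ = 25.40°  ·
  (2,5): δ = 74.15°  ·
  (3,4): δ = 80.95°  ·
  (3,5): δ = 32.19°  ·
  (4,5): δ = 131.24°  ·
antipodal pairs: 1

count = 1; pairs: (0,3)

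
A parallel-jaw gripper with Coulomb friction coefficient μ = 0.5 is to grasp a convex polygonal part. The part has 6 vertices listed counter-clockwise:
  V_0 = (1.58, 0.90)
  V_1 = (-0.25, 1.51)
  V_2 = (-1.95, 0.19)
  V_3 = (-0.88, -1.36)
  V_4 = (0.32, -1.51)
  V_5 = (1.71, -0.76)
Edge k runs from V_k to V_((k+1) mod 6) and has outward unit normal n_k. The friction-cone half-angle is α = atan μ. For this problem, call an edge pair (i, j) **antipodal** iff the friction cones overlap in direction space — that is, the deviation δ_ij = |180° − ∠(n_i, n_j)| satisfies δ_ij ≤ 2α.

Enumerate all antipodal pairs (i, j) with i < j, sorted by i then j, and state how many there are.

count = 6; pairs: (0,2), (0,3), (0,4), (1,3), (1,4), (2,5)

α = atan 0.5 = 26.57°;  2α = 53.13°
n_0 = (+0.3162, +0.9487)
n_1 = (-0.6133, +0.7899)
n_2 = (-0.8230, -0.5681)
n_3 = (-0.1240, -0.9923)
n_4 = (+0.4749, -0.8801)
n_5 = (+0.9969, +0.0781)
  (0,1): δ = 123.74°  ·
  (0,2): δ = 36.95°  ✓
  (0,3): δ = 11.31°  ✓
  (0,4): δ = 46.78°  ✓
  (0,5): δ = 112.91°  ·
  (1,2): δ = 93.21°  ·
  (1,3): δ = 44.95°  ✓
  (1,4): δ = 9.48°  ✓
  (1,5): δ = 56.65°  ·
  (2,3): δ = 131.74°  ·
  (2,4): δ = 96.27°  ·
  (2,5): δ = 30.14°  ✓
  (3,4): δ = 144.53°  ·
  (3,5): δ = 78.40°  ·
  (4,5): δ = 113.87°  ·
antipodal pairs: 6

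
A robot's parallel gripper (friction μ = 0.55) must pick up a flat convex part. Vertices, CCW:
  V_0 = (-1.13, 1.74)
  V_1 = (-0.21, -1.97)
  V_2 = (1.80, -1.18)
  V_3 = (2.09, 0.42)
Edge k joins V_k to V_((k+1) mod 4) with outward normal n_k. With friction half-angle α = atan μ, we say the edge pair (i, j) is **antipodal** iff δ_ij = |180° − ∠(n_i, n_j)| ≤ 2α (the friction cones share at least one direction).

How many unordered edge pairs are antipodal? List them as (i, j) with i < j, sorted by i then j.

count = 3; pairs: (0,2), (0,3), (1,3)

α = atan 0.55 = 28.81°;  2α = 57.62°
n_0 = (-0.9706, -0.2407)
n_1 = (+0.3658, -0.9307)
n_2 = (+0.9840, -0.1783)
n_3 = (+0.3793, +0.9253)
  (0,1): δ = 82.47°  ·
  (0,2): δ = 24.20°  ✓
  (0,3): δ = 53.78°  ✓
  (1,2): δ = 121.73°  ·
  (1,3): δ = 43.75°  ✓
  (2,3): δ = 102.02°  ·
antipodal pairs: 3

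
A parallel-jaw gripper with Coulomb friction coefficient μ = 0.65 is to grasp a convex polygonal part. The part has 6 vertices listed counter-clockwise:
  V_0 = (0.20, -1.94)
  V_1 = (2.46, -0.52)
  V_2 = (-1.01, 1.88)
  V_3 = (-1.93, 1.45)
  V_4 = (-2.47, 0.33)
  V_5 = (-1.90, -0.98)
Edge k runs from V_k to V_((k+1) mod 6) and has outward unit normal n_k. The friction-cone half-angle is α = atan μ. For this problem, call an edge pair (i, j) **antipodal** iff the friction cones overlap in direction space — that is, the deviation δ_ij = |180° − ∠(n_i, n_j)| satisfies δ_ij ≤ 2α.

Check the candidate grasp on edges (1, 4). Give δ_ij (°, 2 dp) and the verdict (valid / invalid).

α = atan 0.65 = 33.02°;  2α = 66.05°
edge 1: e_1 = (-3.47, +2.40);  n_1 = (+0.5688, +0.8224)
edge 4: e_4 = (+0.57, -1.31);  n_4 = (-0.9170, -0.3990)
∠(n_1, n_4) = 148.18°
δ = |180° − 148.18°| = 31.82°
31.82° ≤ 2α = 66.05°  →  valid

δ = 31.82°, valid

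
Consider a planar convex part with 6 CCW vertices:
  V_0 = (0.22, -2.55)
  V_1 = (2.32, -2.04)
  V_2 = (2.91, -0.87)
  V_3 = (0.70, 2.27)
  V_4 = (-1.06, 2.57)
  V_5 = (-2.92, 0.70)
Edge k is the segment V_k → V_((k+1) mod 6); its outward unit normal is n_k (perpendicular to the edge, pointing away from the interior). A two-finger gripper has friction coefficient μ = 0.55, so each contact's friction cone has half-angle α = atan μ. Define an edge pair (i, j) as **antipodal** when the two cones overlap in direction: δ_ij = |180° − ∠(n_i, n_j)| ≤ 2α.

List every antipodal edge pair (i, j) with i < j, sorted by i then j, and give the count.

count = 5; pairs: (0,3), (0,4), (1,4), (2,5), (3,5)

α = atan 0.55 = 28.81°;  2α = 57.62°
n_0 = (+0.2360, -0.9718)
n_1 = (+0.8929, -0.4503)
n_2 = (+0.8178, +0.5756)
n_3 = (+0.1680, +0.9858)
n_4 = (-0.7090, +0.7052)
n_5 = (-0.7192, -0.6948)
  (0,1): δ = 130.41°  ·
  (0,2): δ = 68.51°  ·
  (0,3): δ = 23.32°  ✓
  (0,4): δ = 31.50°  ✓
  (0,5): δ = 120.36°  ·
  (1,2): δ = 118.10°  ·
  (1,3): δ = 72.91°  ·
  (1,4): δ = 18.09°  ✓
  (1,5): δ = 70.77°  ·
  (2,3): δ = 134.81°  ·
  (2,4): δ = 79.99°  ·
  (2,5): δ = 8.88°  ✓
  (3,4): δ = 125.17°  ·
  (3,5): δ = 36.31°  ✓
  (4,5): δ = 91.14°  ·
antipodal pairs: 5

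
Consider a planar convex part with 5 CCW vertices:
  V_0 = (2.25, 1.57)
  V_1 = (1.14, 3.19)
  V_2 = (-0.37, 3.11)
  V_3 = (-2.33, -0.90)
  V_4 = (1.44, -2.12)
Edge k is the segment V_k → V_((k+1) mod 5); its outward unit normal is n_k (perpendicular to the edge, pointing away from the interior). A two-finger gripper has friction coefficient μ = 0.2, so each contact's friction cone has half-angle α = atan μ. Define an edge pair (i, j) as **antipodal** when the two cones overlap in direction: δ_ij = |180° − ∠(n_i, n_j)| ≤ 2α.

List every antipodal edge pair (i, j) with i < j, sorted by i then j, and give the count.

count = 2; pairs: (1,3), (2,4)

α = atan 0.2 = 11.31°;  2α = 22.62°
n_0 = (+0.8249, +0.5652)
n_1 = (-0.0529, +0.9986)
n_2 = (-0.8984, +0.4391)
n_3 = (-0.3079, -0.9514)
n_4 = (+0.9767, -0.2144)
  (0,1): δ = 121.39°  ·
  (0,2): δ = 60.47°  ·
  (0,3): δ = 37.65°  ·
  (0,4): δ = 133.20°  ·
  (1,2): δ = 119.08°  ·
  (1,3): δ = 20.96°  ✓
  (1,4): δ = 74.59°  ·
  (2,3): δ = 81.88°  ·
  (2,4): δ = 13.67°  ✓
  (3,4): δ = 84.45°  ·
antipodal pairs: 2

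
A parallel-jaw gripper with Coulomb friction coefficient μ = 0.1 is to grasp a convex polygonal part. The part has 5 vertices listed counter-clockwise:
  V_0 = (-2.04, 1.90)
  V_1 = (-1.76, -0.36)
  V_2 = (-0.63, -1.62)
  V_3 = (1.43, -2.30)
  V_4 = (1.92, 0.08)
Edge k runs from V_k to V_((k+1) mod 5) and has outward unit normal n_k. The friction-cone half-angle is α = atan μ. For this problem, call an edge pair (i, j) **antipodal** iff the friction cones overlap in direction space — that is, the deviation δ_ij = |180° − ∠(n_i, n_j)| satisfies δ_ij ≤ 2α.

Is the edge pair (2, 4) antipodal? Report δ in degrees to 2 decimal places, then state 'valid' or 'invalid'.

α = atan 0.1 = 5.71°;  2α = 11.42°
edge 2: e_2 = (+2.06, -0.68);  n_2 = (-0.3135, -0.9496)
edge 4: e_4 = (-3.96, +1.82);  n_4 = (+0.4176, +0.9086)
∠(n_2, n_4) = 173.58°
δ = |180° − 173.58°| = 6.42°
6.42° ≤ 2α = 11.42°  →  valid

δ = 6.42°, valid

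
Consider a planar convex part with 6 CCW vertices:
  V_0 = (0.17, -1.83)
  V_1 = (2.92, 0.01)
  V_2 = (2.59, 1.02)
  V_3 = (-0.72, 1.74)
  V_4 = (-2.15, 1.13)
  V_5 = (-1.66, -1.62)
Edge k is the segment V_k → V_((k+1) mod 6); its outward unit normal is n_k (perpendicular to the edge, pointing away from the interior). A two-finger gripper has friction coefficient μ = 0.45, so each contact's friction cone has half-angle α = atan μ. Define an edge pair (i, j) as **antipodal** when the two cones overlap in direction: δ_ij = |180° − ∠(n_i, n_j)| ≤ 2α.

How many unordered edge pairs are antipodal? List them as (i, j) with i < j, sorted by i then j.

count = 5; pairs: (0,2), (0,3), (1,4), (2,5), (3,5)

α = atan 0.45 = 24.23°;  2α = 48.46°
n_0 = (+0.5561, -0.8311)
n_1 = (+0.9505, +0.3106)
n_2 = (+0.2126, +0.9771)
n_3 = (-0.3924, +0.9198)
n_4 = (-0.9845, -0.1754)
n_5 = (-0.1140, -0.9935)
  (0,1): δ = 105.69°  ·
  (0,2): δ = 46.06°  ✓
  (0,3): δ = 10.68°  ✓
  (0,4): δ = 66.32°  ·
  (0,5): δ = 139.67°  ·
  (1,2): δ = 120.37°  ·
  (1,3): δ = 84.99°  ·
  (1,4): δ = 7.99°  ✓
  (1,5): δ = 65.36°  ·
  (2,3): δ = 144.63°  ·
  (2,4): δ = 67.63°  ·
  (2,5): δ = 5.73°  ✓
  (3,4): δ = 103.00°  ·
  (3,5): δ = 29.65°  ✓
  (4,5): δ = 106.65°  ·
antipodal pairs: 5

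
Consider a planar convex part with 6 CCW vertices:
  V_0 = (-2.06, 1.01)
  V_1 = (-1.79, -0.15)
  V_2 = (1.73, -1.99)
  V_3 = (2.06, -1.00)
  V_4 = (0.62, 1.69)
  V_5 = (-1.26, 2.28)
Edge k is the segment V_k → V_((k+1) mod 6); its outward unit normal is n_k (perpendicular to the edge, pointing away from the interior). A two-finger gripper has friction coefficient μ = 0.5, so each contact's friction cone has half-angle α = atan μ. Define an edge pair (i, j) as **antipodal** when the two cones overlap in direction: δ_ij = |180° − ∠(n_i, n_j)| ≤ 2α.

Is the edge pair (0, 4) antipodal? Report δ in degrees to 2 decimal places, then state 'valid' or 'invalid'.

δ = 59.47°, invalid

α = atan 0.5 = 26.57°;  2α = 53.13°
edge 0: e_0 = (+0.27, -1.16);  n_0 = (-0.9740, -0.2267)
edge 4: e_4 = (-1.88, +0.59);  n_4 = (+0.2994, +0.9541)
∠(n_0, n_4) = 120.53°
δ = |180° − 120.53°| = 59.47°
59.47° > 2α = 53.13°  →  invalid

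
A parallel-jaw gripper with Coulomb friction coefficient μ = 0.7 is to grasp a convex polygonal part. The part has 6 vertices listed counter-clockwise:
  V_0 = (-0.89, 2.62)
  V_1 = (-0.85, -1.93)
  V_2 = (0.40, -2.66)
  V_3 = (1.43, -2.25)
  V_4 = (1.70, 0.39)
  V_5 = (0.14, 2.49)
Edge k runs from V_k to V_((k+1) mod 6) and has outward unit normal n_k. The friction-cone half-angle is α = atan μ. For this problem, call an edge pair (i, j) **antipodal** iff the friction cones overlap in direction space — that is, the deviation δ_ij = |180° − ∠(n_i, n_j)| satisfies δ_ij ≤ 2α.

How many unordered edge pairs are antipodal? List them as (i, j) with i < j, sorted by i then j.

count = 7; pairs: (0,2), (0,3), (0,4), (1,3), (1,4), (1,5), (2,5)

α = atan 0.7 = 34.99°;  2α = 69.98°
n_0 = (-1.0000, -0.0088)
n_1 = (-0.5043, -0.8635)
n_2 = (+0.3698, -0.9291)
n_3 = (+0.9948, -0.1017)
n_4 = (+0.8027, +0.5963)
n_5 = (+0.1252, +0.9921)
  (0,1): δ = 120.79°  ·
  (0,2): δ = 68.80°  ✓
  (0,3): δ = 6.34°  ✓
  (0,4): δ = 36.10°  ✓
  (0,5): δ = 82.30°  ·
  (1,2): δ = 128.01°  ·
  (1,3): δ = 65.55°  ✓
  (1,4): δ = 23.11°  ✓
  (1,5): δ = 23.09°  ✓
  (2,3): δ = 117.54°  ·
  (2,4): δ = 75.10°  ·
  (2,5): δ = 28.90°  ✓
  (3,4): δ = 137.55°  ·
  (3,5): δ = 91.35°  ·
  (4,5): δ = 133.80°  ·
antipodal pairs: 7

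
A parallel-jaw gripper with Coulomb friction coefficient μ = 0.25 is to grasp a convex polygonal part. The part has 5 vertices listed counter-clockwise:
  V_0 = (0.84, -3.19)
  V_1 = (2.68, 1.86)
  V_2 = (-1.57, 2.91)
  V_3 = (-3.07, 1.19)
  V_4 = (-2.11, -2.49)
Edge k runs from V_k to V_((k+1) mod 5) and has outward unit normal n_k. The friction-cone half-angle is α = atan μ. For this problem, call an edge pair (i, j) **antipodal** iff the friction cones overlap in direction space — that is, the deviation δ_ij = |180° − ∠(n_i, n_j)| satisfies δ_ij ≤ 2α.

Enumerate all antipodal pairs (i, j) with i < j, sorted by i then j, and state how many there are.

α = atan 0.25 = 14.04°;  2α = 28.07°
n_0 = (+0.9396, -0.3423)
n_1 = (+0.2398, +0.9708)
n_2 = (-0.7537, +0.6573)
n_3 = (-0.9676, -0.2524)
n_4 = (-0.2309, -0.9730)
  (0,1): δ = 83.86°  ·
  (0,2): δ = 21.07°  ✓
  (0,3): δ = 34.64°  ·
  (0,4): δ = 96.67°  ·
  (1,2): δ = 117.21°  ·
  (1,3): δ = 61.50°  ·
  (1,4): δ = 0.53°  ✓
  (2,3): δ = 124.29°  ·
  (2,4): δ = 62.26°  ·
  (3,4): δ = 117.97°  ·
antipodal pairs: 2

count = 2; pairs: (0,2), (1,4)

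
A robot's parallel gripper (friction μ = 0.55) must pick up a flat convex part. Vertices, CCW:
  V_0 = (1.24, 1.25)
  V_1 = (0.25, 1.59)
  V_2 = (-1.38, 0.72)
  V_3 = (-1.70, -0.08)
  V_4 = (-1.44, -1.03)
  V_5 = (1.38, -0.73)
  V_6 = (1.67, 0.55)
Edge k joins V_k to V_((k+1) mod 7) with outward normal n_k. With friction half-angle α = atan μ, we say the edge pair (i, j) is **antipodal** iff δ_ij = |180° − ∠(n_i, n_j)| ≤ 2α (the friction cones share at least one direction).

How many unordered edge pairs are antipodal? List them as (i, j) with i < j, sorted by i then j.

α = atan 0.55 = 28.81°;  2α = 57.62°
n_0 = (+0.3248, +0.9458)
n_1 = (-0.4709, +0.8822)
n_2 = (-0.9285, +0.3714)
n_3 = (-0.9645, -0.2640)
n_4 = (+0.1058, -0.9944)
n_5 = (+0.9753, -0.2210)
n_6 = (+0.8521, +0.5234)
  (0,1): δ = 132.96°  ·
  (0,2): δ = 92.85°  ·
  (0,3): δ = 55.74°  ✓
  (0,4): δ = 25.03°  ✓
  (0,5): δ = 96.19°  ·
  (0,6): δ = 140.52°  ·
  (1,2): δ = 139.89°  ·
  (1,3): δ = 102.78°  ·
  (1,4): δ = 22.02°  ✓
  (1,5): δ = 49.14°  ✓
  (1,6): δ = 93.47°  ·
  (2,3): δ = 142.89°  ·
  (2,4): δ = 62.13°  ·
  (2,5): δ = 9.04°  ✓
  (2,6): δ = 53.36°  ✓
  (3,4): δ = 99.23°  ·
  (3,5): δ = 28.07°  ✓
  (3,6): δ = 16.26°  ✓
  (4,5): δ = 108.84°  ·
  (4,6): δ = 64.51°  ·
  (5,6): δ = 135.67°  ·
antipodal pairs: 8

count = 8; pairs: (0,3), (0,4), (1,4), (1,5), (2,5), (2,6), (3,5), (3,6)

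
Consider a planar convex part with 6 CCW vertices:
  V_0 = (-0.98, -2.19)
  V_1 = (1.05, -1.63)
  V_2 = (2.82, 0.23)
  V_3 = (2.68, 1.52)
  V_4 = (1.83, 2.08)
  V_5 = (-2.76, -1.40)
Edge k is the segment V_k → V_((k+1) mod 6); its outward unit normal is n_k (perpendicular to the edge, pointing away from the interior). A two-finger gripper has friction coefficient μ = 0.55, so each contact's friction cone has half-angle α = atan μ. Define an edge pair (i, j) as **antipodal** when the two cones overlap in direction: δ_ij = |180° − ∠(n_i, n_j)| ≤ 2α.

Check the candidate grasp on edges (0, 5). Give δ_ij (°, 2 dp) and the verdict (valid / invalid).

α = atan 0.55 = 28.81°;  2α = 57.62°
edge 0: e_0 = (+2.03, +0.56);  n_0 = (+0.2659, -0.9640)
edge 5: e_5 = (+1.78, -0.79);  n_5 = (-0.4057, -0.9140)
∠(n_0, n_5) = 39.35°
δ = |180° − 39.35°| = 140.65°
140.65° > 2α = 57.62°  →  invalid

δ = 140.65°, invalid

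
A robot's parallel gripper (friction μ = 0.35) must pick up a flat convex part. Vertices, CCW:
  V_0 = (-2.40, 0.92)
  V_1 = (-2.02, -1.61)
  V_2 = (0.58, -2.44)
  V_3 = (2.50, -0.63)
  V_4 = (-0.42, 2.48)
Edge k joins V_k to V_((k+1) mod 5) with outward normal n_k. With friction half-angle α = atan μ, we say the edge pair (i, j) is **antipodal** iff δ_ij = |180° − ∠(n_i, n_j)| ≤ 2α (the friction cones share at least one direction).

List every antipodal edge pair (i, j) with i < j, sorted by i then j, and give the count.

count = 3; pairs: (0,3), (1,3), (2,4)

α = atan 0.35 = 19.29°;  2α = 38.58°
n_0 = (-0.9889, -0.1485)
n_1 = (-0.3041, -0.9526)
n_2 = (+0.6860, -0.7276)
n_3 = (+0.7290, +0.6845)
n_4 = (-0.6189, +0.7855)
  (0,1): δ = 116.25°  ·
  (0,2): δ = 55.23°  ·
  (0,3): δ = 34.65°  ✓
  (0,4): δ = 119.69°  ·
  (1,2): δ = 118.98°  ·
  (1,3): δ = 29.10°  ✓
  (1,4): δ = 55.94°  ·
  (2,3): δ = 90.12°  ·
  (2,4): δ = 5.08°  ✓
  (3,4): δ = 94.96°  ·
antipodal pairs: 3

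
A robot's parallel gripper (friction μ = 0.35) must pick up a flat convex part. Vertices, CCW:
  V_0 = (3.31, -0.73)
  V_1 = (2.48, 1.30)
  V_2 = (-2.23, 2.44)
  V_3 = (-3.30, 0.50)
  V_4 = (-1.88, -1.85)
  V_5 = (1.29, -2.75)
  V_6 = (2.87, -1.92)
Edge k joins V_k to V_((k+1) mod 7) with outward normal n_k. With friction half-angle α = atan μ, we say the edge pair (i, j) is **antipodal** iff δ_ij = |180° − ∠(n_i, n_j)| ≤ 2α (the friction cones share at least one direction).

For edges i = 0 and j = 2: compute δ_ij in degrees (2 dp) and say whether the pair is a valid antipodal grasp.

α = atan 0.35 = 19.29°;  2α = 38.58°
edge 0: e_0 = (-0.83, +2.03);  n_0 = (+0.9256, +0.3785)
edge 2: e_2 = (-1.07, -1.94);  n_2 = (-0.8756, +0.4830)
∠(n_0, n_2) = 128.88°
δ = |180° − 128.88°| = 51.12°
51.12° > 2α = 38.58°  →  invalid

δ = 51.12°, invalid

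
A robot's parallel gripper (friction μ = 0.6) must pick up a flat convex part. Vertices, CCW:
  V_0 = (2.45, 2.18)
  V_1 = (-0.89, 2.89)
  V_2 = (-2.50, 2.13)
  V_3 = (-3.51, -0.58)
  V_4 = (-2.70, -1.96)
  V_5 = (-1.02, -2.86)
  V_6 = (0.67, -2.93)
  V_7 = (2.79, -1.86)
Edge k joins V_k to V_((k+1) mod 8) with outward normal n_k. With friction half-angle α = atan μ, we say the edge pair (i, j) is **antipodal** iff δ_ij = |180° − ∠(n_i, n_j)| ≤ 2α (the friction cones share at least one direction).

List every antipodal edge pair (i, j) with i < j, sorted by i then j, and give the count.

count = 11; pairs: (0,3), (0,4), (0,5), (0,6), (1,4), (1,5), (1,6), (2,6), (2,7), (3,7), (4,7)

α = atan 0.6 = 30.96°;  2α = 61.93°
n_0 = (+0.2079, +0.9781)
n_1 = (-0.4269, +0.9043)
n_2 = (-0.9370, +0.3492)
n_3 = (-0.8624, -0.5062)
n_4 = (-0.4722, -0.8815)
n_5 = (-0.0414, -0.9991)
n_6 = (+0.4506, -0.8927)
n_7 = (+0.9965, +0.0839)
  (0,1): δ = 142.73°  ·
  (0,2): δ = 98.44°  ·
  (0,3): δ = 47.59°  ✓
  (0,4): δ = 16.18°  ✓
  (0,5): δ = 9.63°  ✓
  (0,6): δ = 38.78°  ✓
  (0,7): δ = 106.81°  ·
  (1,2): δ = 135.71°  ·
  (1,3): δ = 84.86°  ·
  (1,4): δ = 53.45°  ✓
  (1,5): δ = 27.64°  ✓
  (1,6): δ = 1.51°  ✓
  (1,7): δ = 69.54°  ·
  (2,3): δ = 129.15°  ·
  (2,4): δ = 97.74°  ·
  (2,5): δ = 71.93°  ·
  (2,6): δ = 42.78°  ✓
  (2,7): δ = 25.25°  ✓
  (3,4): δ = 148.59°  ·
  (3,5): δ = 122.78°  ·
  (3,6): δ = 93.63°  ·
  (3,7): δ = 25.60°  ✓
  (4,5): δ = 154.19°  ·
  (4,6): δ = 125.04°  ·
  (4,7): δ = 57.01°  ✓
  (5,6): δ = 150.85°  ·
  (5,7): δ = 82.82°  ·
  (6,7): δ = 111.97°  ·
antipodal pairs: 11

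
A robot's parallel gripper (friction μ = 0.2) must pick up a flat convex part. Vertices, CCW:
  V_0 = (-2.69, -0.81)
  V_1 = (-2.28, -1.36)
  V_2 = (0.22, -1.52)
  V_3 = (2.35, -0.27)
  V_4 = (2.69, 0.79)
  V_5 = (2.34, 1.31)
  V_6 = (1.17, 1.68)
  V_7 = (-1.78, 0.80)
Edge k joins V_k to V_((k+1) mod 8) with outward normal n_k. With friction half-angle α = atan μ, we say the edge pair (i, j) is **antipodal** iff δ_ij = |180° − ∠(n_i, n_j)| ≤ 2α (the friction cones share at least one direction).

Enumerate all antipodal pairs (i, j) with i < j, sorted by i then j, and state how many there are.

count = 5; pairs: (0,4), (1,5), (1,6), (2,6), (3,7)

α = atan 0.2 = 11.31°;  2α = 22.62°
n_0 = (-0.8017, -0.5977)
n_1 = (-0.0639, -0.9980)
n_2 = (+0.5061, -0.8625)
n_3 = (+0.9522, -0.3054)
n_4 = (+0.8296, +0.5584)
n_5 = (+0.3015, +0.9535)
n_6 = (-0.2859, +0.9583)
n_7 = (-0.8706, +0.4921)
  (0,1): δ = 130.36°  ·
  (0,2): δ = 96.30°  ·
  (0,3): δ = 54.49°  ·
  (0,4): δ = 2.76°  ✓
  (0,5): δ = 35.75°  ·
  (0,6): δ = 69.91°  ·
  (0,7): δ = 113.82°  ·
  (1,2): δ = 145.93°  ·
  (1,3): δ = 104.12°  ·
  (1,4): δ = 52.39°  ·
  (1,5): δ = 13.89°  ✓
  (1,6): δ = 20.27°  ✓
  (1,7): δ = 64.19°  ·
  (2,3): δ = 138.19°  ·
  (2,4): δ = 86.46°  ·
  (2,5): δ = 47.96°  ·
  (2,6): δ = 13.80°  ✓
  (2,7): δ = 30.12°  ·
  (3,4): δ = 128.27°  ·
  (3,5): δ = 89.77°  ·
  (3,6): δ = 55.61°  ·
  (3,7): δ = 11.69°  ✓
  (4,5): δ = 141.49°  ·
  (4,6): δ = 107.33°  ·
  (4,7): δ = 63.42°  ·
  (5,6): δ = 145.84°  ·
  (5,7): δ = 101.93°  ·
  (6,7): δ = 136.09°  ·
antipodal pairs: 5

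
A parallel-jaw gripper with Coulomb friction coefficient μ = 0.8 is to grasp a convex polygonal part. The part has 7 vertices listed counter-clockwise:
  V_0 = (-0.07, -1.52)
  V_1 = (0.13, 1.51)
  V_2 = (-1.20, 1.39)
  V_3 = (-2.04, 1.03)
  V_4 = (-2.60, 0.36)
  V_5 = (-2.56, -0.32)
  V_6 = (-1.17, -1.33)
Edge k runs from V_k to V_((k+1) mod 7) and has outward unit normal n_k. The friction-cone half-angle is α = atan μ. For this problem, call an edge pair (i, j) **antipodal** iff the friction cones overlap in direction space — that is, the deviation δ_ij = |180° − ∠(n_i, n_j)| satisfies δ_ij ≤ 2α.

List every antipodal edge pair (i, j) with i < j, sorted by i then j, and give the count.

α = atan 0.8 = 38.66°;  2α = 77.32°
n_0 = (+0.9978, -0.0659)
n_1 = (-0.0899, +0.9960)
n_2 = (-0.3939, +0.9191)
n_3 = (-0.7673, +0.6413)
n_4 = (-0.9983, -0.0587)
n_5 = (-0.5878, -0.8090)
n_6 = (-0.1702, -0.9854)
  (0,1): δ = 81.07°  ·
  (0,2): δ = 63.02°  ✓
  (0,3): δ = 36.11°  ✓
  (0,4): δ = 7.14°  ✓
  (0,5): δ = 57.77°  ✓
  (0,6): δ = 83.98°  ·
  (1,2): δ = 161.96°  ·
  (1,3): δ = 135.05°  ·
  (1,4): δ = 91.79°  ·
  (1,5): δ = 41.16°  ✓
  (1,6): δ = 14.96°  ✓
  (2,3): δ = 153.09°  ·
  (2,4): δ = 109.83°  ·
  (2,5): δ = 59.20°  ✓
  (2,6): δ = 33.00°  ✓
  (3,4): δ = 136.74°  ·
  (3,5): δ = 86.11°  ·
  (3,6): δ = 59.91°  ✓
  (4,5): δ = 129.37°  ·
  (4,6): δ = 103.17°  ·
  (5,6): δ = 153.80°  ·
antipodal pairs: 9

count = 9; pairs: (0,2), (0,3), (0,4), (0,5), (1,5), (1,6), (2,5), (2,6), (3,6)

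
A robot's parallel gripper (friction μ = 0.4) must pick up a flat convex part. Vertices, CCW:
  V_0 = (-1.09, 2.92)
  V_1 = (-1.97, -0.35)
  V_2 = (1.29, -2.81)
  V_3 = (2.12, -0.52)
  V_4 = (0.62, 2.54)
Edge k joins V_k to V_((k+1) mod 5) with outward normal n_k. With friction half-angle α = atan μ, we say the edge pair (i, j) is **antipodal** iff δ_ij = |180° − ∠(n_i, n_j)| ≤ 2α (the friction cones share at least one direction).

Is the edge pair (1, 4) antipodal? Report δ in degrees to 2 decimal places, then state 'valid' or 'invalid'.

δ = 24.51°, valid

α = atan 0.4 = 21.80°;  2α = 43.60°
edge 1: e_1 = (+3.26, -2.46);  n_1 = (-0.6023, -0.7982)
edge 4: e_4 = (-1.71, +0.38);  n_4 = (+0.2169, +0.9762)
∠(n_1, n_4) = 155.49°
δ = |180° − 155.49°| = 24.51°
24.51° ≤ 2α = 43.60°  →  valid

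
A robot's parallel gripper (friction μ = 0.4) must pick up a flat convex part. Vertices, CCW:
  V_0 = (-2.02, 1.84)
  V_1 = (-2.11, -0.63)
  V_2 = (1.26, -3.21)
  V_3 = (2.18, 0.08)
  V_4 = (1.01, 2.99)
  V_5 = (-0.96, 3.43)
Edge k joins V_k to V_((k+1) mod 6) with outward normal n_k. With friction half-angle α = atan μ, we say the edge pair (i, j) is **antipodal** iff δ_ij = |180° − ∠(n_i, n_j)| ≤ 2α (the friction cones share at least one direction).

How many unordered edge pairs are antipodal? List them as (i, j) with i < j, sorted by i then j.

α = atan 0.4 = 21.80°;  2α = 43.60°
n_0 = (-0.9993, +0.0364)
n_1 = (-0.6079, -0.7940)
n_2 = (+0.9631, -0.2693)
n_3 = (+0.9278, +0.3730)
n_4 = (+0.2180, +0.9760)
n_5 = (-0.8321, +0.5547)
  (0,1): δ = 125.35°  ·
  (0,2): δ = 13.54°  ✓
  (0,3): δ = 23.99°  ✓
  (0,4): δ = 79.50°  ·
  (0,5): δ = 148.40°  ·
  (1,2): δ = 68.19°  ·
  (1,3): δ = 30.66°  ✓
  (1,4): δ = 24.85°  ✓
  (1,5): δ = 93.75°  ·
  (2,3): δ = 142.47°  ·
  (2,4): δ = 86.97°  ·
  (2,5): δ = 18.07°  ✓
  (3,4): δ = 124.49°  ·
  (3,5): δ = 55.59°  ·
  (4,5): δ = 111.10°  ·
antipodal pairs: 5

count = 5; pairs: (0,2), (0,3), (1,3), (1,4), (2,5)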